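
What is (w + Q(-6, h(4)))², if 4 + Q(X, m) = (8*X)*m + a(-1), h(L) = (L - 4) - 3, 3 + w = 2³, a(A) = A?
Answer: 20736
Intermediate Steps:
w = 5 (w = -3 + 2³ = -3 + 8 = 5)
h(L) = -7 + L (h(L) = (-4 + L) - 3 = -7 + L)
Q(X, m) = -5 + 8*X*m (Q(X, m) = -4 + ((8*X)*m - 1) = -4 + (8*X*m - 1) = -4 + (-1 + 8*X*m) = -5 + 8*X*m)
(w + Q(-6, h(4)))² = (5 + (-5 + 8*(-6)*(-7 + 4)))² = (5 + (-5 + 8*(-6)*(-3)))² = (5 + (-5 + 144))² = (5 + 139)² = 144² = 20736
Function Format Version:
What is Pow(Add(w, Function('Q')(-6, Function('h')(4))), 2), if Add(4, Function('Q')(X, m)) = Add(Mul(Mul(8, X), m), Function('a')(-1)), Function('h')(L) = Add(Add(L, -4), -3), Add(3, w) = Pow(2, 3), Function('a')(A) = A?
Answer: 20736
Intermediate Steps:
w = 5 (w = Add(-3, Pow(2, 3)) = Add(-3, 8) = 5)
Function('h')(L) = Add(-7, L) (Function('h')(L) = Add(Add(-4, L), -3) = Add(-7, L))
Function('Q')(X, m) = Add(-5, Mul(8, X, m)) (Function('Q')(X, m) = Add(-4, Add(Mul(Mul(8, X), m), -1)) = Add(-4, Add(Mul(8, X, m), -1)) = Add(-4, Add(-1, Mul(8, X, m))) = Add(-5, Mul(8, X, m)))
Pow(Add(w, Function('Q')(-6, Function('h')(4))), 2) = Pow(Add(5, Add(-5, Mul(8, -6, Add(-7, 4)))), 2) = Pow(Add(5, Add(-5, Mul(8, -6, -3))), 2) = Pow(Add(5, Add(-5, 144)), 2) = Pow(Add(5, 139), 2) = Pow(144, 2) = 20736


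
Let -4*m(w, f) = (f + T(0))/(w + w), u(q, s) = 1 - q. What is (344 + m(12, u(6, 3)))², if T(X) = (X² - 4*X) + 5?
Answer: 118336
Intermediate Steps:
T(X) = 5 + X² - 4*X
m(w, f) = -(5 + f)/(8*w) (m(w, f) = -(f + (5 + 0² - 4*0))/(4*(w + w)) = -(f + (5 + 0 + 0))/(4*(2*w)) = -(f + 5)*1/(2*w)/4 = -(5 + f)*1/(2*w)/4 = -(5 + f)/(8*w))
(344 + m(12, u(6, 3)))² = (344 + (⅛)*(-5 - (1 - 1*6))/12)² = (344 + (⅛)*(1/12)*(-5 - (1 - 6)))² = (344 + (⅛)*(1/12)*(-5 - 1*(-5)))² = (344 + (⅛)*(1/12)*(-5 + 5))² = (344 + (⅛)*(1/12)*0)² = (344 + 0)² = 344² = 118336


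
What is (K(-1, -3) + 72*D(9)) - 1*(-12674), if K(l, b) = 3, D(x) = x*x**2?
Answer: 65165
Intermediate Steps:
D(x) = x**3
(K(-1, -3) + 72*D(9)) - 1*(-12674) = (3 + 72*9**3) - 1*(-12674) = (3 + 72*729) + 12674 = (3 + 52488) + 12674 = 52491 + 12674 = 65165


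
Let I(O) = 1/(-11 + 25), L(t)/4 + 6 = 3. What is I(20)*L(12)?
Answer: -6/7 ≈ -0.85714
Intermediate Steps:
L(t) = -12 (L(t) = -24 + 4*3 = -24 + 12 = -12)
I(O) = 1/14
I(20)*L(12) = (1/14)*(-12) = -6/7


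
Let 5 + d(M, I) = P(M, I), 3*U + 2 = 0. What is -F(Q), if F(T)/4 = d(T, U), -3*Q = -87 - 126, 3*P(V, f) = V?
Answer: -224/3 ≈ -74.667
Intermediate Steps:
U = -⅔ (U = -⅔ + (⅓)*0 = -⅔ + 0 = -⅔ ≈ -0.66667)
P(V, f) = V/3
d(M, I) = -5 + M/3
Q = 71 (Q = -(-87 - 126)/3 = -⅓*(-213) = 71)
F(T) = -20 + 4*T/3 (F(T) = 4*(-5 + T/3) = -20 + 4*T/3)
-F(Q) = -(-20 + (4/3)*71) = -(-20 + 284/3) = -1*224/3 = -224/3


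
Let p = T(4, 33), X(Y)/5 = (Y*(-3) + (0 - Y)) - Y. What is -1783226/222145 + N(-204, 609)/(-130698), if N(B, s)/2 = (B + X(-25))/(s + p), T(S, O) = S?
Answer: -71434231513807/8898892559865 ≈ -8.0273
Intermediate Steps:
X(Y) = -25*Y (X(Y) = 5*((Y*(-3) + (0 - Y)) - Y) = 5*((-3*Y - Y) - Y) = 5*(-4*Y - Y) = 5*(-5*Y) = -25*Y)
p = 4
N(B, s) = 2*(625 + B)/(4 + s) (N(B, s) = 2*((B - 25*(-25))/(s + 4)) = 2*((B + 625)/(4 + s)) = 2*((625 + B)/(4 + s)) = 2*(625 + B)/(4 + s))
-1783226/222145 + N(-204, 609)/(-130698) = -1783226/222145 + (2*(625 - 204)/(4 + 609))/(-130698) = -1783226*1/222145 + (2*421/613)*(-1/130698) = -1783226/222145 + (2*(1/613)*421)*(-1/130698) = -1783226/222145 + (842/613)*(-1/130698) = -1783226/222145 - 421/40058937 = -71434231513807/8898892559865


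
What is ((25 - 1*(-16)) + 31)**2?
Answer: 5184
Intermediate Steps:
((25 - 1*(-16)) + 31)**2 = ((25 + 16) + 31)**2 = (41 + 31)**2 = 72**2 = 5184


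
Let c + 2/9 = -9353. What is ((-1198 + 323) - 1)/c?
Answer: 7884/84179 ≈ 0.093658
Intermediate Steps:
c = -84179/9 (c = -2/9 - 9353 = -84179/9 ≈ -9353.2)
((-1198 + 323) - 1)/c = ((-1198 + 323) - 1)/(-84179/9) = (-875 - 1)*(-9/84179) = -876*(-9/84179) = 7884/84179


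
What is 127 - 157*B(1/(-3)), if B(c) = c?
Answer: 538/3 ≈ 179.33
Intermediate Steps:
127 - 157*B(1/(-3)) = 127 - 157/(-3) = 127 - 157*(-⅓) = 127 + 157/3 = 538/3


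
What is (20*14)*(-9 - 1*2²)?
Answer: -3640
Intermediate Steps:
(20*14)*(-9 - 1*2²) = 280*(-9 - 1*4) = 280*(-9 - 4) = 280*(-13) = -3640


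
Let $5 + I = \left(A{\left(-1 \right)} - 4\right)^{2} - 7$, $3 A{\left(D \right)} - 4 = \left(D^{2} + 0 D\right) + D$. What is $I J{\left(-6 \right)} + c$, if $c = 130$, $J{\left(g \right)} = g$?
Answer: $\frac{478}{3} \approx 159.33$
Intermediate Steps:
$A{\left(D \right)} = \frac{4}{3} + \frac{D}{3} + \frac{D^{2}}{3}$ ($A{\left(D \right)} = \frac{4}{3} + \frac{\left(D^{2} + 0 D\right) + D}{3} = \frac{4}{3} + \frac{\left(D^{2} + 0\right) + D}{3} = \frac{4}{3} + \frac{D^{2} + D}{3} = \frac{4}{3} + \frac{D + D^{2}}{3} = \frac{4}{3} + \left(\frac{D}{3} + \frac{D^{2}}{3}\right) = \frac{4}{3} + \frac{D}{3} + \frac{D^{2}}{3}$)
$I = - \frac{44}{9}$ ($I = -5 + \left(\left(\left(\frac{4}{3} + \frac{1}{3} \left(-1\right) + \frac{\left(-1\right)^{2}}{3}\right) - 4\right)^{2} - 7\right) = -5 - \left(7 - \left(\left(\frac{4}{3} - \frac{1}{3} + \frac{1}{3} \cdot 1\right) - 4\right)^{2}\right) = -5 - \left(7 - \left(\left(\frac{4}{3} - \frac{1}{3} + \frac{1}{3}\right) - 4\right)^{2}\right) = -5 - \left(7 - \left(\frac{4}{3} - 4\right)^{2}\right) = -5 - \left(7 - \left(- \frac{8}{3}\right)^{2}\right) = -5 + \left(\frac{64}{9} - 7\right) = -5 + \frac{1}{9} = - \frac{44}{9} \approx -4.8889$)
$I J{\left(-6 \right)} + c = \left(- \frac{44}{9}\right) \left(-6\right) + 130 = \frac{88}{3} + 130 = \frac{478}{3}$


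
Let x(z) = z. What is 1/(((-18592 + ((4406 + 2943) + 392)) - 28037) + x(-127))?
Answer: -1/39015 ≈ -2.5631e-5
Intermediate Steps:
1/(((-18592 + ((4406 + 2943) + 392)) - 28037) + x(-127)) = 1/(((-18592 + ((4406 + 2943) + 392)) - 28037) - 127) = 1/(((-18592 + (7349 + 392)) - 28037) - 127) = 1/(((-18592 + 7741) - 28037) - 127) = 1/((-10851 - 28037) - 127) = 1/(-38888 - 127) = 1/(-39015) = -1/39015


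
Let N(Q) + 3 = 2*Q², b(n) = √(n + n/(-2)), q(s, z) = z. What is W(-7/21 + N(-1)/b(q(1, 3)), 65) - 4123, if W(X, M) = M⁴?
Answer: 17846502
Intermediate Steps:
b(n) = √2*√n/2 (b(n) = √(n + n*(-½)) = √(n - n/2) = √(n/2) = √2*√n/2)
N(Q) = -3 + 2*Q²
W(-7/21 + N(-1)/b(q(1, 3)), 65) - 4123 = 65⁴ - 4123 = 17850625 - 4123 = 17846502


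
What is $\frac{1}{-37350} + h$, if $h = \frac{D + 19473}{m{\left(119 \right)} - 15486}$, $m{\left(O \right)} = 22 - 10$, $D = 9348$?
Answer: $- \frac{89706652}{48162825} \approx -1.8626$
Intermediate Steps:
$m{\left(O \right)} = 12$
$h = - \frac{9607}{5158}$ ($h = \frac{9348 + 19473}{12 - 15486} = \frac{28821}{-15474} = 28821 \left(- \frac{1}{15474}\right) = - \frac{9607}{5158} \approx -1.8625$)
$\frac{1}{-37350} + h = \frac{1}{-37350} - \frac{9607}{5158} = - \frac{1}{37350} - \frac{9607}{5158} = - \frac{89706652}{48162825}$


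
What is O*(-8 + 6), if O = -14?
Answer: 28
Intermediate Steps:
O*(-8 + 6) = -14*(-8 + 6) = -14*(-2) = 28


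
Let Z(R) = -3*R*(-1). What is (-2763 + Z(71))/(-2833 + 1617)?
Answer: 1275/608 ≈ 2.0970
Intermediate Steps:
Z(R) = 3*R
(-2763 + Z(71))/(-2833 + 1617) = (-2763 + 3*71)/(-2833 + 1617) = (-2763 + 213)/(-1216) = -2550*(-1/1216) = 1275/608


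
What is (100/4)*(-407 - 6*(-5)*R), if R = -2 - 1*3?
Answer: -13925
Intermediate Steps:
R = -5 (R = -2 - 3 = -5)
(100/4)*(-407 - 6*(-5)*R) = (100/4)*(-407 - 6*(-5)*(-5)) = (100*(¼))*(-407 - (-30)*(-5)) = 25*(-407 - 1*150) = 25*(-407 - 150) = 25*(-557) = -13925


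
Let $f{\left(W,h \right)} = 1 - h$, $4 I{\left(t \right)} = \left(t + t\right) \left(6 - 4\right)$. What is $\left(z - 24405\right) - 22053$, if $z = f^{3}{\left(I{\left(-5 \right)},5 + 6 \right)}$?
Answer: $-47458$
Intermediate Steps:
$I{\left(t \right)} = t$ ($I{\left(t \right)} = \frac{\left(t + t\right) \left(6 - 4\right)}{4} = \frac{2 t 2}{4} = \frac{4 t}{4} = t$)
$z = -1000$ ($z = \left(1 - \left(5 + 6\right)\right)^{3} = \left(1 - 11\right)^{3} = \left(-10\right)^{3} = -1000$)
$\left(z - 24405\right) - 22053 = \left(-1000 - 24405\right) - 22053 = -25405 - 22053 = -47458$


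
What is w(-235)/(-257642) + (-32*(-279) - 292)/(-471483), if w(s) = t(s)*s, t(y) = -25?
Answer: -4994958937/121473823086 ≈ -0.041120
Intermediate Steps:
w(s) = -25*s
w(-235)/(-257642) + (-32*(-279) - 292)/(-471483) = -25*(-235)/(-257642) + (-32*(-279) - 292)/(-471483) = 5875*(-1/257642) + (8928 - 292)*(-1/471483) = -5875/257642 + 8636*(-1/471483) = -5875/257642 - 8636/471483 = -4994958937/121473823086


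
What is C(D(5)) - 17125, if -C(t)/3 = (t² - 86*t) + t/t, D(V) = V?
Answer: -15913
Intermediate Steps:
C(t) = -3 - 3*t² + 258*t (C(t) = -3*((t² - 86*t) + t/t) = -3*((t² - 86*t) + 1) = -3*(1 + t² - 86*t) = -3 - 3*t² + 258*t)
C(D(5)) - 17125 = (-3 - 3*5² + 258*5) - 17125 = (-3 - 3*25 + 1290) - 17125 = (-3 - 75 + 1290) - 17125 = 1212 - 17125 = -15913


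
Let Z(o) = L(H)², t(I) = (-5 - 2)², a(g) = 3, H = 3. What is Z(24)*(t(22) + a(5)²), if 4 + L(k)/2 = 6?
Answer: 928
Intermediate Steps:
L(k) = 4 (L(k) = -8 + 2*6 = -8 + 12 = 4)
t(I) = 49 (t(I) = (-7)² = 49)
Z(o) = 16 (Z(o) = 4² = 16)
Z(24)*(t(22) + a(5)²) = 16*(49 + 3²) = 16*(49 + 9) = 16*58 = 928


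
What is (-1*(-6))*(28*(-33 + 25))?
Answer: -1344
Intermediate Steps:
(-1*(-6))*(28*(-33 + 25)) = 6*(28*(-8)) = 6*(-224) = -1344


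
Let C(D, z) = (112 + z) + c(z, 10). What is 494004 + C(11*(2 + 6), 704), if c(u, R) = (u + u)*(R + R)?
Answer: 522980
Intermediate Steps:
c(u, R) = 4*R*u (c(u, R) = (2*u)*(2*R) = 4*R*u)
C(D, z) = 112 + 41*z (C(D, z) = (112 + z) + 4*10*z = (112 + z) + 40*z = 112 + 41*z)
494004 + C(11*(2 + 6), 704) = 494004 + (112 + 41*704) = 494004 + (112 + 28864) = 494004 + 28976 = 522980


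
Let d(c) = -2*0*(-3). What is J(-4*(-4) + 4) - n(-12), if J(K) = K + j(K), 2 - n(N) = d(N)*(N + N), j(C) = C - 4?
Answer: 34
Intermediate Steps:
d(c) = 0 (d(c) = 0*(-3) = 0)
j(C) = -4 + C
n(N) = 2 (n(N) = 2 - 0*(N + N) = 2 - 0*2*N = 2 - 1*0 = 2 + 0 = 2)
J(K) = -4 + 2*K (J(K) = K + (-4 + K) = -4 + 2*K)
J(-4*(-4) + 4) - n(-12) = (-4 + 2*(-4*(-4) + 4)) - 1*2 = (-4 + 2*(16 + 4)) - 2 = (-4 + 2*20) - 2 = (-4 + 40) - 2 = 36 - 2 = 34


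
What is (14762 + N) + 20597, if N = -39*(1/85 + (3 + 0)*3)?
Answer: 2975641/85 ≈ 35008.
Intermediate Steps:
N = -29874/85 (N = -39*(1/85 + 3*3) = -39*(1/85 + 9) = -39*766/85 = -29874/85 ≈ -351.46)
(14762 + N) + 20597 = (14762 - 29874/85) + 20597 = 1224896/85 + 20597 = 2975641/85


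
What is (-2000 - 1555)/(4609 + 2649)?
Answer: -3555/7258 ≈ -0.48980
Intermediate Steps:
(-2000 - 1555)/(4609 + 2649) = -3555/7258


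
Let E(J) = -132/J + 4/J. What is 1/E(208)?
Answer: -13/8 ≈ -1.6250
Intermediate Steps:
E(J) = -128/J
1/E(208) = 1/(-128/208) = 1/(-128*1/208) = 1/(-8/13) = -13/8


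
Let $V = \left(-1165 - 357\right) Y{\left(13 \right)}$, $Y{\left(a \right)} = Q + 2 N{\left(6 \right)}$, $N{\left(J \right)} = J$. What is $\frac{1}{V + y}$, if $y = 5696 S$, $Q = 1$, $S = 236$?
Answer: $\frac{1}{1324470} \approx 7.5502 \cdot 10^{-7}$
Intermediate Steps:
$Y{\left(a \right)} = 13$ ($Y{\left(a \right)} = 1 + 2 \cdot 6 = 1 + 12 = 13$)
$y = 1344256$ ($y = 5696 \cdot 236 = 1344256$)
$V = -19786$ ($V = \left(-1165 - 357\right) 13 = \left(-1522\right) 13 = -19786$)
$\frac{1}{V + y} = \frac{1}{-19786 + 1344256} = \frac{1}{1324470}$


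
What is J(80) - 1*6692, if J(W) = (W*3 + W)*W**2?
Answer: 2041308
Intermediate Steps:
J(W) = 4*W**3 (J(W) = (3*W + W)*W**2 = (4*W)*W**2 = 4*W**3)
J(80) - 1*6692 = 4*80**3 - 1*6692 = 4*512000 - 6692 = 2048000 - 6692 = 2041308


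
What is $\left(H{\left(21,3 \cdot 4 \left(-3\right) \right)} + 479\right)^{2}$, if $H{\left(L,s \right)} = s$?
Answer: $196249$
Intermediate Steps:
$\left(H{\left(21,3 \cdot 4 \left(-3\right) \right)} + 479\right)^{2} = \left(3 \cdot 4 \left(-3\right) + 479\right)^{2} = \left(12 \left(-3\right) + 479\right)^{2} = \left(-36 + 479\right)^{2} = 443^{2} = 196249$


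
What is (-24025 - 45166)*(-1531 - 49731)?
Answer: 3546869042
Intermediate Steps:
(-24025 - 45166)*(-1531 - 49731) = -69191*(-51262) = 3546869042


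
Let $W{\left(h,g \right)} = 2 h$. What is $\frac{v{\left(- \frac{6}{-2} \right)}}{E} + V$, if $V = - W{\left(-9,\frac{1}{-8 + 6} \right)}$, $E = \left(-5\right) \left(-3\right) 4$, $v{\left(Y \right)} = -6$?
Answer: $\frac{179}{10} \approx 17.9$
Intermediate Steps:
$E = 60$ ($E = 15 \cdot 4 = 60$)
$V = 18$ ($V = - 2 \left(-9\right) = \left(-1\right) \left(-18\right) = 18$)
$\frac{v{\left(- \frac{6}{-2} \right)}}{E} + V = - \frac{6}{60} + 18 = \left(-6\right) \frac{1}{60} + 18 = - \frac{1}{10} + 18 = \frac{179}{10}$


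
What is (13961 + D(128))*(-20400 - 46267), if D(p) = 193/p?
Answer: -119147329067/128 ≈ -9.3084e+8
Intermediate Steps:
(13961 + D(128))*(-20400 - 46267) = (13961 + 193/128)*(-20400 - 46267) = (13961 + 193*(1/128))*(-66667) = (13961 + 193/128)*(-66667) = (1787201/128)*(-66667) = -119147329067/128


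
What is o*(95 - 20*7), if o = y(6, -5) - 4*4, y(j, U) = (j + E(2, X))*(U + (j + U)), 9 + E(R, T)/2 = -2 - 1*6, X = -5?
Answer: -4320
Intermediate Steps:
E(R, T) = -34 (E(R, T) = -18 + 2*(-2 - 1*6) = -18 + 2*(-2 - 6) = -18 + 2*(-8) = -18 - 16 = -34)
y(j, U) = (-34 + j)*(j + 2*U) (y(j, U) = (j - 34)*(U + (j + U)) = (-34 + j)*(U + (U + j)) = (-34 + j)*(j + 2*U))
o = 96 (o = (6**2 - 68*(-5) - 34*6 + 2*(-5)*6) - 4*4 = (36 + 340 - 204 - 60) - 16 = 112 - 16 = 96)
o*(95 - 20*7) = 96*(95 - 20*7) = 96*(95 - 140) = 96*(-45) = -4320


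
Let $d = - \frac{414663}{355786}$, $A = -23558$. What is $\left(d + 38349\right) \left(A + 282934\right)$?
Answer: $\frac{1769414134362888}{177893} \approx 9.9465 \cdot 10^{9}$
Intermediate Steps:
$d = - \frac{414663}{355786}$ ($d = \left(-414663\right) \frac{1}{355786} = - \frac{414663}{355786} \approx -1.1655$)
$\left(d + 38349\right) \left(A + 282934\right) = \left(- \frac{414663}{355786} + 38349\right) \left(-23558 + 282934\right) = \frac{13643622651}{355786} \cdot 259376 = \frac{1769414134362888}{177893}$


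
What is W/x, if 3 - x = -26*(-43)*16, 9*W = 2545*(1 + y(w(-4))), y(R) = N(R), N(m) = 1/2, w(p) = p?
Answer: -509/21462 ≈ -0.023716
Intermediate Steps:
N(m) = ½
y(R) = ½
W = 2545/6 (W = (2545*(1 + ½))/9 = (2545*(3/2))/9 = (⅑)*(7635/2) = 2545/6 ≈ 424.17)
x = -17885 (x = 3 - (-26*(-43))*16 = 3 - 1118*16 = 3 - 1*17888 = 3 - 17888 = -17885)
W/x = (2545/6)/(-17885) = (2545/6)*(-1/17885) = -509/21462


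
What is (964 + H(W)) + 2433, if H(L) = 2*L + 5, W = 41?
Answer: 3484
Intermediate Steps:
H(L) = 5 + 2*L
(964 + H(W)) + 2433 = (964 + (5 + 2*41)) + 2433 = (964 + (5 + 82)) + 2433 = (964 + 87) + 2433 = 1051 + 2433 = 3484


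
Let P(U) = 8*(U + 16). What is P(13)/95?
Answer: 232/95 ≈ 2.4421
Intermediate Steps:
P(U) = 128 + 8*U (P(U) = 8*(16 + U) = 128 + 8*U)
P(13)/95 = (128 + 8*13)/95 = (128 + 104)*(1/95) = 232*(1/95) = 232/95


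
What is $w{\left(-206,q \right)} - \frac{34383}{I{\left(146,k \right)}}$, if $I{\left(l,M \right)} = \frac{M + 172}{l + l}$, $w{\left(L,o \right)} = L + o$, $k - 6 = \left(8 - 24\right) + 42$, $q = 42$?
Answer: $- \frac{839441}{17} \approx -49379.0$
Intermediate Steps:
$k = 32$ ($k = 6 + \left(\left(8 - 24\right) + 42\right) = 6 + \left(-16 + 42\right) = 6 + 26 = 32$)
$I{\left(l,M \right)} = \frac{172 + M}{2 l}$
$w{\left(-206,q \right)} - \frac{34383}{I{\left(146,k \right)}} = \left(-206 + 42\right) - \frac{34383}{\frac{1}{2} \cdot \frac{1}{146} \left(172 + 32\right)} = -164 - \frac{34383}{\frac{1}{2} \cdot \frac{1}{146} \cdot 204} = -164 - \frac{34383}{\frac{51}{73}} = -164 - \frac{836653}{17} = - \frac{839441}{17}$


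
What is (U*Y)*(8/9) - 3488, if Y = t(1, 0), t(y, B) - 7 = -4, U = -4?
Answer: -10496/3 ≈ -3498.7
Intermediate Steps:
t(y, B) = 3 (t(y, B) = 7 - 4 = 3)
Y = 3
(U*Y)*(8/9) - 3488 = (-4*3)*(8/9) - 3488 = -96/9 - 3488 = -12*8/9 - 3488 = -32/3 - 3488 = -10496/3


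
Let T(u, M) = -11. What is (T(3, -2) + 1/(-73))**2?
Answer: 646416/5329 ≈ 121.30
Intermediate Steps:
(T(3, -2) + 1/(-73))**2 = (-11 + 1/(-73))**2 = (-11 - 1/73)**2 = (-804/73)**2 = 646416/5329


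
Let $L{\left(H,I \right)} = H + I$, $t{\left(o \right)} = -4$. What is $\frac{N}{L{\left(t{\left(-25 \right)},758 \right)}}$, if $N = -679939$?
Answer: $- \frac{52303}{58} \approx -901.78$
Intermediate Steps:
$\frac{N}{L{\left(t{\left(-25 \right)},758 \right)}} = - \frac{679939}{-4 + 758} = - \frac{679939}{754} = \left(-679939\right) \frac{1}{754} = - \frac{52303}{58}$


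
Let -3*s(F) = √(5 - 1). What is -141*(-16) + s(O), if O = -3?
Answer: 6766/3 ≈ 2255.3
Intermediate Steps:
s(F) = -⅔ (s(F) = -√(5 - 1)/3 = -√4/3 = -⅓*2 = -⅔)
-141*(-16) + s(O) = -141*(-16) - ⅔ = 2256 - ⅔ = 6766/3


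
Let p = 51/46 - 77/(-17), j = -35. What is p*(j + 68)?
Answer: 145497/782 ≈ 186.06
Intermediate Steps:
p = 4409/782 (p = 51*(1/46) - 77*(-1/17) = 51/46 + 77/17 = 4409/782 ≈ 5.6381)
p*(j + 68) = 4409*(-35 + 68)/782 = (4409/782)*33 = 145497/782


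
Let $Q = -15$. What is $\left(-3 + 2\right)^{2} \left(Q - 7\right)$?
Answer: $-22$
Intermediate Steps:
$\left(-3 + 2\right)^{2} \left(Q - 7\right) = \left(-3 + 2\right)^{2} \left(-15 - 7\right) = \left(-1\right)^{2} \left(-22\right) = 1 \left(-22\right) = -22$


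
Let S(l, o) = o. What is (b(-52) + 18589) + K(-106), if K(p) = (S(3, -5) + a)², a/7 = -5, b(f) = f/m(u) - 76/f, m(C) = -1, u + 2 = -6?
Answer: 263152/13 ≈ 20242.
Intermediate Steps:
u = -8 (u = -2 - 6 = -8)
b(f) = -f - 76/f (b(f) = f/(-1) - 76/f = f*(-1) - 76/f = -f - 76/f)
a = -35 (a = 7*(-5) = -35)
K(p) = 1600 (K(p) = (-5 - 35)² = (-40)² = 1600)
(b(-52) + 18589) + K(-106) = ((-1*(-52) - 76/(-52)) + 18589) + 1600 = ((52 - 76*(-1/52)) + 18589) + 1600 = ((52 + 19/13) + 18589) + 1600 = (695/13 + 18589) + 1600 = 242352/13 + 1600 = 263152/13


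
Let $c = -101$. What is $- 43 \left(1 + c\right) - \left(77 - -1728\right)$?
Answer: $2495$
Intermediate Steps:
$- 43 \left(1 + c\right) - \left(77 - -1728\right) = - 43 \left(1 - 101\right) - \left(77 - -1728\right) = \left(-43\right) \left(-100\right) - \left(77 + 1728\right) = 4300 - 1805 = 2495$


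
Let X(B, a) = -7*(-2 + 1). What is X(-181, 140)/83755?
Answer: 1/11965 ≈ 8.3577e-5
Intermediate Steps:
X(B, a) = 7 (X(B, a) = -7*(-1) = 7)
X(-181, 140)/83755 = 7/83755 = 7*(1/83755) = 1/11965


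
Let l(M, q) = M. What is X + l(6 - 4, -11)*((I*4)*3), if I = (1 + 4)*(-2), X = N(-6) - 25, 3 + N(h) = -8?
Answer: -276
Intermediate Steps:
N(h) = -11 (N(h) = -3 - 8 = -11)
X = -36 (X = -11 - 25 = -36)
I = -10 (I = 5*(-2) = -10)
X + l(6 - 4, -11)*((I*4)*3) = -36 + (6 - 4)*(-10*4*3) = -36 + 2*(-40*3) = -36 + 2*(-120) = -36 - 240 = -276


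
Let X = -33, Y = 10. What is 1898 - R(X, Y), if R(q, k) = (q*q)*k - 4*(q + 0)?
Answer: -9124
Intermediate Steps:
R(q, k) = -4*q + k*q² (R(q, k) = q²*k - 4*q = k*q² - 4*q = -4*q + k*q²)
1898 - R(X, Y) = 1898 - (-33)*(-4 + 10*(-33)) = 1898 - (-33)*(-4 - 330) = 1898 - (-33)*(-334) = 1898 - 1*11022 = 1898 - 11022 = -9124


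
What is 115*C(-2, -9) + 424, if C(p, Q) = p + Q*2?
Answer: -1876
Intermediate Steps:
C(p, Q) = p + 2*Q
115*C(-2, -9) + 424 = 115*(-2 + 2*(-9)) + 424 = 115*(-2 - 18) + 424 = 115*(-20) + 424 = -2300 + 424 = -1876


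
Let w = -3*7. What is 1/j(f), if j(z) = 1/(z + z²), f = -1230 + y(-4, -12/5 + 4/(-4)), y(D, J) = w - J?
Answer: 38881454/25 ≈ 1.5553e+6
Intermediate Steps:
w = -21
y(D, J) = -21 - J
f = -6238/5 (f = -1230 + (-21 - (-12/5 + 4/(-4))) = -1230 + (-21 - (-12*⅕ + 4*(-¼))) = -1230 + (-21 - (-12/5 - 1)) = -1230 + (-21 - 1*(-17/5)) = -1230 + (-21 + 17/5) = -1230 - 88/5 = -6238/5 ≈ -1247.6)
1/j(f) = 1/(1/((-6238/5)*(1 - 6238/5))) = 1/(-5/(6238*(-6233/5))) = 1/(-5/6238*(-5/6233)) = 1/(25/38881454) = 38881454/25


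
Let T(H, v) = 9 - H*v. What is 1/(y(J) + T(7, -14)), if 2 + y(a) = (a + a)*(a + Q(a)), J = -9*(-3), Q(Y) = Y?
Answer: 1/3021 ≈ 0.00033102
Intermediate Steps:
J = 27
T(H, v) = 9 - H*v
y(a) = -2 + 4*a² (y(a) = -2 + (a + a)*(a + a) = -2 + (2*a)*(2*a) = -2 + 4*a²)
1/(y(J) + T(7, -14)) = 1/((-2 + 4*27²) + (9 - 1*7*(-14))) = 1/((-2 + 4*729) + (9 + 98)) = 1/((-2 + 2916) + 107) = 1/(2914 + 107) = 1/3021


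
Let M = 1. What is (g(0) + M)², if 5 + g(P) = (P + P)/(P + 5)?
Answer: 16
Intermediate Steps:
g(P) = -5 + 2*P/(5 + P) (g(P) = -5 + (P + P)/(P + 5) = -5 + (2*P)/(5 + P) = -5 + 2*P/(5 + P))
(g(0) + M)² = ((-25 - 3*0)/(5 + 0) + 1)² = ((-25 + 0)/5 + 1)² = ((⅕)*(-25) + 1)² = (-5 + 1)² = (-4)² = 16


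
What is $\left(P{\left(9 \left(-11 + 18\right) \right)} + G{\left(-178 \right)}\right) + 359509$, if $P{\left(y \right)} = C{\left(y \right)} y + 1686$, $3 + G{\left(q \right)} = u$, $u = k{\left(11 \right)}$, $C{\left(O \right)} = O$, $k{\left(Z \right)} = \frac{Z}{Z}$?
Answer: $365162$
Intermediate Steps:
$k{\left(Z \right)} = 1$
$u = 1$
$G{\left(q \right)} = -2$ ($G{\left(q \right)} = -3 + 1 = -2$)
$P{\left(y \right)} = 1686 + y^{2}$ ($P{\left(y \right)} = y y + 1686 = y^{2} + 1686 = 1686 + y^{2}$)
$\left(P{\left(9 \left(-11 + 18\right) \right)} + G{\left(-178 \right)}\right) + 359509 = \left(\left(1686 + \left(9 \left(-11 + 18\right)\right)^{2}\right) - 2\right) + 359509 = \left(\left(1686 + \left(9 \cdot 7\right)^{2}\right) - 2\right) + 359509 = \left(\left(1686 + 63^{2}\right) - 2\right) + 359509 = \left(\left(1686 + 3969\right) - 2\right) + 359509 = \left(5655 - 2\right) + 359509 = 5653 + 359509 = 365162$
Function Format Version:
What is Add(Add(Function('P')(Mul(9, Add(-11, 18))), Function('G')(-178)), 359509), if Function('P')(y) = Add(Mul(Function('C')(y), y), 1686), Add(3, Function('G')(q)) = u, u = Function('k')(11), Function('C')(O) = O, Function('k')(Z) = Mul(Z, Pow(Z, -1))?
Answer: 365162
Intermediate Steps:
Function('k')(Z) = 1
u = 1
Function('G')(q) = -2 (Function('G')(q) = Add(-3, 1) = -2)
Function('P')(y) = Add(1686, Pow(y, 2)) (Function('P')(y) = Add(Mul(y, y), 1686) = Add(Pow(y, 2), 1686) = Add(1686, Pow(y, 2)))
Add(Add(Function('P')(Mul(9, Add(-11, 18))), Function('G')(-178)), 359509) = Add(Add(Add(1686, Pow(Mul(9, Add(-11, 18)), 2)), -2), 359509) = Add(Add(Add(1686, Pow(Mul(9, 7), 2)), -2), 359509) = Add(Add(Add(1686, Pow(63, 2)), -2), 359509) = Add(Add(Add(1686, 3969), -2), 359509) = Add(Add(5655, -2), 359509) = Add(5653, 359509) = 365162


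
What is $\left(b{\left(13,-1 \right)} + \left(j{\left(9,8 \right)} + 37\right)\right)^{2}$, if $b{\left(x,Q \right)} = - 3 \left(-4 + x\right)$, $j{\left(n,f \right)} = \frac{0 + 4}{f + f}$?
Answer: $\frac{1681}{16} \approx 105.06$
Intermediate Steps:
$j{\left(n,f \right)} = \frac{2}{f}$ ($j{\left(n,f \right)} = \frac{4}{2 f} = 4 \frac{1}{2 f} = \frac{2}{f}$)
$b{\left(x,Q \right)} = 12 - 3 x$
$\left(b{\left(13,-1 \right)} + \left(j{\left(9,8 \right)} + 37\right)\right)^{2} = \left(\left(12 - 39\right) + \left(\frac{2}{8} + 37\right)\right)^{2} = \left(\left(12 - 39\right) + \left(2 \cdot \frac{1}{8} + 37\right)\right)^{2} = \left(-27 + \left(\frac{1}{4} + 37\right)\right)^{2} = \left(-27 + \frac{149}{4}\right)^{2} = \left(\frac{41}{4}\right)^{2} = \frac{1681}{16}$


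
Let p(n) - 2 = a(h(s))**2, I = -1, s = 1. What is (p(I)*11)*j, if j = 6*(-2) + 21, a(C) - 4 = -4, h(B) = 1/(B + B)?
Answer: 198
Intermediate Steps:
h(B) = 1/(2*B)
a(C) = 0 (a(C) = 4 - 4 = 0)
j = 9 (j = -12 + 21 = 9)
p(n) = 2 (p(n) = 2 + 0**2 = 2 + 0 = 2)
(p(I)*11)*j = (2*11)*9 = 22*9 = 198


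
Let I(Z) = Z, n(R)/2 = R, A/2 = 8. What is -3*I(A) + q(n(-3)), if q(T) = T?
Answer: -54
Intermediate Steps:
A = 16 (A = 2*8 = 16)
n(R) = 2*R
-3*I(A) + q(n(-3)) = -3*16 + 2*(-3) = -48 - 6 = -54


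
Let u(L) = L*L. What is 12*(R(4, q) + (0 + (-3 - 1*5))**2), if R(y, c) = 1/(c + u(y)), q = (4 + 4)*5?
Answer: 10755/14 ≈ 768.21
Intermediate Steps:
u(L) = L**2
q = 40 (q = 8*5 = 40)
R(y, c) = 1/(c + y**2)
12*(R(4, q) + (0 + (-3 - 1*5))**2) = 12*(1/(40 + 4**2) + (0 + (-3 - 1*5))**2) = 12*(1/(40 + 16) + (0 + (-3 - 5))**2) = 12*(1/56 + (0 - 8)**2) = 12*(1/56 + (-8)**2) = 12*(1/56 + 64) = 12*(3585/56) = 10755/14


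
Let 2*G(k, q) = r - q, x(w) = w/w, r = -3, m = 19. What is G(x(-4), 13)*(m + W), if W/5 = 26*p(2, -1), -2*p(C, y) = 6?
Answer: 2968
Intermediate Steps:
p(C, y) = -3 (p(C, y) = -½*6 = -3)
x(w) = 1
G(k, q) = -3/2 - q/2 (G(k, q) = (-3 - q)/2 = -3/2 - q/2)
W = -390 (W = 5*(26*(-3)) = 5*(-78) = -390)
G(x(-4), 13)*(m + W) = (-3/2 - ½*13)*(19 - 390) = (-3/2 - 13/2)*(-371) = -8*(-371) = 2968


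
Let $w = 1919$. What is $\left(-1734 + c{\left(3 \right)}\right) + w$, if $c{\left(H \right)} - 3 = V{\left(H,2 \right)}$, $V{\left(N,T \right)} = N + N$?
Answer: $194$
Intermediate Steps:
$V{\left(N,T \right)} = 2 N$
$c{\left(H \right)} = 3 + 2 H$
$\left(-1734 + c{\left(3 \right)}\right) + w = \left(-1734 + \left(3 + 2 \cdot 3\right)\right) + 1919 = \left(-1734 + \left(3 + 6\right)\right) + 1919 = \left(-1734 + 9\right) + 1919 = -1725 + 1919 = 194$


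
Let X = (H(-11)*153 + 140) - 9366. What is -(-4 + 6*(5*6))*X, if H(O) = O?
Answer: 1919984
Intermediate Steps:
X = -10909 (X = (-11*153 + 140) - 9366 = (-1683 + 140) - 9366 = -1543 - 9366 = -10909)
-(-4 + 6*(5*6))*X = -(-4 + 6*(5*6))*(-10909) = -(-4 + 6*30)*(-10909) = -(-4 + 180)*(-10909) = -176*(-10909) = -1*(-1919984) = 1919984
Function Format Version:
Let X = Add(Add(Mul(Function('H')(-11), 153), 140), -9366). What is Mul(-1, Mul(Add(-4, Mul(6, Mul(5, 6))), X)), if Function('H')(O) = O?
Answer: 1919984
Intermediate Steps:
X = -10909 (X = Add(Add(Mul(-11, 153), 140), -9366) = Add(Add(-1683, 140), -9366) = Add(-1543, -9366) = -10909)
Mul(-1, Mul(Add(-4, Mul(6, Mul(5, 6))), X)) = Mul(-1, Mul(Add(-4, Mul(6, Mul(5, 6))), -10909)) = Mul(-1, Mul(Add(-4, Mul(6, 30)), -10909)) = Mul(-1, Mul(Add(-4, 180), -10909)) = Mul(-1, Mul(176, -10909)) = Mul(-1, -1919984) = 1919984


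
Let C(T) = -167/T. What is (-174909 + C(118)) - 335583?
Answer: -60238223/118 ≈ -5.1049e+5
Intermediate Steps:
(-174909 + C(118)) - 335583 = (-174909 - 167/118) - 335583 = -20639429/118 - 335583 = -60238223/118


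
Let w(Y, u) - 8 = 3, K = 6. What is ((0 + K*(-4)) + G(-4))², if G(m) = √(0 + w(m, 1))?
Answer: (24 - √11)² ≈ 427.80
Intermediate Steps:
w(Y, u) = 11 (w(Y, u) = 8 + 3 = 11)
G(m) = √11 (G(m) = √(0 + 11) = √11)
((0 + K*(-4)) + G(-4))² = ((0 + 6*(-4)) + √11)² = ((0 - 24) + √11)² = (-24 + √11)²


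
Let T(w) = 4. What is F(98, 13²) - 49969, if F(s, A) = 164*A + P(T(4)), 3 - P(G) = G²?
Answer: -22266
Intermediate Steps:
P(G) = 3 - G²
F(s, A) = -13 + 164*A (F(s, A) = 164*A + (3 - 1*4²) = 164*A + (3 - 1*16) = 164*A + (3 - 16) = 164*A - 13 = -13 + 164*A)
F(98, 13²) - 49969 = (-13 + 164*13²) - 49969 = (-13 + 164*169) - 49969 = (-13 + 27716) - 49969 = 27703 - 49969 = -22266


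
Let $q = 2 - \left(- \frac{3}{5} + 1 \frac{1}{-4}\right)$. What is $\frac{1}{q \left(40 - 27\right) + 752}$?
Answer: $\frac{20}{15781} \approx 0.0012673$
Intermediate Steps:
$q = \frac{57}{20}$ ($q = 2 - \left(\left(-3\right) \frac{1}{5} + 1 \left(- \frac{1}{4}\right)\right) = 2 - \left(- \frac{3}{5} - \frac{1}{4}\right) = 2 - - \frac{17}{20} = 2 + \frac{17}{20} = \frac{57}{20} \approx 2.85$)
$\frac{1}{q \left(40 - 27\right) + 752} = \frac{1}{\frac{57 \left(40 - 27\right)}{20} + 752} = \frac{1}{\frac{57}{20} \cdot 13 + 752} = \frac{1}{\frac{741}{20} + 752} = \frac{1}{\frac{15781}{20}} = \frac{20}{15781}$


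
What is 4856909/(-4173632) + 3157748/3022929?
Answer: -1502812965725/12616593208128 ≈ -0.11911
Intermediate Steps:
4856909/(-4173632) + 3157748/3022929 = 4856909*(-1/4173632) + 3157748*(1/3022929) = -4856909/4173632 + 3157748/3022929 = -1502812965725/12616593208128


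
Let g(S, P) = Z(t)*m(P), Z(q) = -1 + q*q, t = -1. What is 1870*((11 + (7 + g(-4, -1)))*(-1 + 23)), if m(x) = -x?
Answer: 740520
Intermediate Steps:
Z(q) = -1 + q²
g(S, P) = 0 (g(S, P) = (-1 + (-1)²)*(-P) = (-1 + 1)*(-P) = 0*(-P) = 0)
1870*((11 + (7 + g(-4, -1)))*(-1 + 23)) = 1870*((11 + (7 + 0))*(-1 + 23)) = 1870*((11 + 7)*22) = 1870*(18*22) = 1870*396 = 740520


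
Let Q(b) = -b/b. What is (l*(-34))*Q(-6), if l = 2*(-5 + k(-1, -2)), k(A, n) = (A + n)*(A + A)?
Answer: 68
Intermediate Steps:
k(A, n) = 2*A*(A + n) (k(A, n) = (A + n)*(2*A) = 2*A*(A + n))
l = 2 (l = 2*(-5 + 2*(-1)*(-1 - 2)) = 2*(-5 + 2*(-1)*(-3)) = 2*(-5 + 6) = 2*1 = 2)
Q(b) = -1 (Q(b) = -1*1 = -1)
(l*(-34))*Q(-6) = (2*(-34))*(-1) = -68*(-1) = 68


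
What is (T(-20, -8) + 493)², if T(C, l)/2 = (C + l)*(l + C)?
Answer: 4247721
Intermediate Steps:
T(C, l) = 2*(C + l)² (T(C, l) = 2*((C + l)*(l + C)) = 2*((C + l)*(C + l)) = 2*(C + l)²)
(T(-20, -8) + 493)² = (2*(-20 - 8)² + 493)² = (2*(-28)² + 493)² = (2*784 + 493)² = (1568 + 493)² = 2061² = 4247721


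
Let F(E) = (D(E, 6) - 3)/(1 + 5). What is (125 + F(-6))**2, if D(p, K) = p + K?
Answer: 62001/4 ≈ 15500.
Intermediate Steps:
D(p, K) = K + p
F(E) = 1/2 + E/6 (F(E) = ((6 + E) - 3)/(1 + 5) = (3 + E)/6 = (3 + E)*(1/6) = 1/2 + E/6)
(125 + F(-6))**2 = (125 + (1/2 + (1/6)*(-6)))**2 = (125 + (1/2 - 1))**2 = (125 - 1/2)**2 = (249/2)**2 = 62001/4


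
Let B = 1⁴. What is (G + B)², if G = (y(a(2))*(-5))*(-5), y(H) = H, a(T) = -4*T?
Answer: 39601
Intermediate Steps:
G = -200 (G = (-4*2*(-5))*(-5) = -8*(-5)*(-5) = 40*(-5) = -200)
B = 1
(G + B)² = (-200 + 1)² = (-199)² = 39601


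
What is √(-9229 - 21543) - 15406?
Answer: -15406 + 14*I*√157 ≈ -15406.0 + 175.42*I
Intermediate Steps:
√(-9229 - 21543) - 15406 = √(-30772) - 15406 = 14*I*√157 - 15406 = -15406 + 14*I*√157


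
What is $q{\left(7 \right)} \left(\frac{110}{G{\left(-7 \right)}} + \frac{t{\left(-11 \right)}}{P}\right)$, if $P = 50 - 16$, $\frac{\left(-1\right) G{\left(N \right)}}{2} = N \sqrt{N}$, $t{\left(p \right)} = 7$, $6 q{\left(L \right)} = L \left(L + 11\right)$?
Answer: $\frac{147}{34} - \frac{165 i \sqrt{7}}{7} \approx 4.3235 - 62.364 i$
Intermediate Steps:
$q{\left(L \right)} = \frac{L \left(11 + L\right)}{6}$ ($q{\left(L \right)} = \frac{L \left(L + 11\right)}{6} = \frac{L \left(11 + L\right)}{6}$)
$G{\left(N \right)} = - 2 N^{\frac{3}{2}}$ ($G{\left(N \right)} = - 2 N \sqrt{N} = - 2 N^{\frac{3}{2}}$)
$P = 34$
$q{\left(7 \right)} \left(\frac{110}{G{\left(-7 \right)}} + \frac{t{\left(-11 \right)}}{P}\right) = \frac{1}{6} \cdot 7 \left(11 + 7\right) \left(\frac{110}{\left(-2\right) \left(-7\right)^{\frac{3}{2}}} + \frac{7}{34}\right) = \frac{1}{6} \cdot 7 \cdot 18 \left(\frac{110}{\left(-2\right) \left(- 7 i \sqrt{7}\right)} + 7 \cdot \frac{1}{34}\right) = 21 \left(\frac{110}{14 i \sqrt{7}} + \frac{7}{34}\right) = 21 \left(110 \left(- \frac{i \sqrt{7}}{98}\right) + \frac{7}{34}\right) = 21 \left(- \frac{55 i \sqrt{7}}{49} + \frac{7}{34}\right) = 21 \left(\frac{7}{34} - \frac{55 i \sqrt{7}}{49}\right) = \frac{147}{34} - \frac{165 i \sqrt{7}}{7}$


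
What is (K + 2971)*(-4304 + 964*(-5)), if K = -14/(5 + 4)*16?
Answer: -241922860/9 ≈ -2.6880e+7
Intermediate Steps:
K = -224/9 (K = -14/9*16 = -224/9 ≈ -24.889)
(K + 2971)*(-4304 + 964*(-5)) = (-224/9 + 2971)*(-4304 + 964*(-5)) = 26515*(-4304 - 4820)/9 = (26515/9)*(-9124) = -241922860/9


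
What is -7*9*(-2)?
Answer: 126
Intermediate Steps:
-7*9*(-2) = -63*(-2) = 126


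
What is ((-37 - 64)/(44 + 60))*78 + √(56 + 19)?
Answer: -303/4 + 5*√3 ≈ -67.090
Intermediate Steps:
((-37 - 64)/(44 + 60))*78 + √(56 + 19) = -101/104*78 + √75 = -101*1/104*78 + 5*√3 = -101/104*78 + 5*√3 = -303/4 + 5*√3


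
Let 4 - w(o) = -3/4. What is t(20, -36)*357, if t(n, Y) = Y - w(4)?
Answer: -58191/4 ≈ -14548.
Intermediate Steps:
w(o) = 19/4 (w(o) = 4 - (-3)/4 = 4 - 1*(-3/4) = 4 + 3/4 = 19/4)
t(n, Y) = -19/4 + Y (t(n, Y) = Y - 1*19/4 = Y - 19/4 = -19/4 + Y)
t(20, -36)*357 = (-19/4 - 36)*357 = -163/4*357 = -58191/4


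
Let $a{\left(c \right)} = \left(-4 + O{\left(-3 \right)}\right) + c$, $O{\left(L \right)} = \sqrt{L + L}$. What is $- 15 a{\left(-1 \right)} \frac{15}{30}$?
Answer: $\frac{75}{2} - \frac{15 i \sqrt{6}}{2} \approx 37.5 - 18.371 i$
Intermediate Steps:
$O{\left(L \right)} = \sqrt{2} \sqrt{L}$ ($O{\left(L \right)} = \sqrt{2 L} = \sqrt{2} \sqrt{L}$)
$a{\left(c \right)} = -4 + c + i \sqrt{6}$ ($a{\left(c \right)} = \left(-4 + \sqrt{2} \sqrt{-3}\right) + c = \left(-4 + \sqrt{2} i \sqrt{3}\right) + c = \left(-4 + i \sqrt{6}\right) + c = -4 + c + i \sqrt{6}$)
$- 15 a{\left(-1 \right)} \frac{15}{30} = - 15 \left(-4 - 1 + i \sqrt{6}\right) \frac{15}{30} = - 15 \left(-5 + i \sqrt{6}\right) 15 \cdot \frac{1}{30} = \left(75 - 15 i \sqrt{6}\right) \frac{1}{2} = \frac{75}{2} - \frac{15 i \sqrt{6}}{2}$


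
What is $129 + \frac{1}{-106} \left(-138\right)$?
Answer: $\frac{6906}{53} \approx 130.3$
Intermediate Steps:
$129 + \frac{1}{-106} \left(-138\right) = 129 - - \frac{69}{53} = 129 + \frac{69}{53} = \frac{6906}{53}$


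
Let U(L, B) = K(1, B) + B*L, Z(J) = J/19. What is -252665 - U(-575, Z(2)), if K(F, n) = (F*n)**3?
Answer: -1732614093/6859 ≈ -2.5260e+5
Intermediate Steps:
K(F, n) = F**3*n**3
Z(J) = J/19 (Z(J) = J*(1/19) = J/19)
U(L, B) = B**3 + B*L (U(L, B) = 1**3*B**3 + B*L = 1*B**3 + B*L = B**3 + B*L)
-252665 - U(-575, Z(2)) = -252665 - (1/19)*2*(-575 + ((1/19)*2)**2) = -252665 - 2*(-575 + (2/19)**2)/19 = -252665 - 2*(-575 + 4/361)/19 = -252665 - 2*(-207571)/(19*361) = -252665 - 1*(-415142/6859) = -252665 + 415142/6859 = -1732614093/6859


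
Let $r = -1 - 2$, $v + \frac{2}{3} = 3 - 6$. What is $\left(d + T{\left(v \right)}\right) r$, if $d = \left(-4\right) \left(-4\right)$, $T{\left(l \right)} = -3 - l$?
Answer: $-50$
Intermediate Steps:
$v = - \frac{11}{3}$ ($v = - \frac{2}{3} + \left(3 - 6\right) = - \frac{2}{3} - 3 = - \frac{11}{3} \approx -3.6667$)
$d = 16$
$r = -3$ ($r = -1 - 2 = -3$)
$\left(d + T{\left(v \right)}\right) r = \left(16 - - \frac{2}{3}\right) \left(-3\right) = \left(16 + \left(-3 + \frac{11}{3}\right)\right) \left(-3\right) = \left(16 + \frac{2}{3}\right) \left(-3\right) = \frac{50}{3} \left(-3\right) = -50$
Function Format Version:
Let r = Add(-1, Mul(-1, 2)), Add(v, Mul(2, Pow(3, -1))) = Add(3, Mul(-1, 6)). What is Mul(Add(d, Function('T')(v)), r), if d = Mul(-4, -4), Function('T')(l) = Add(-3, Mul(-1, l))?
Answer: -50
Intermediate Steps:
v = Rational(-11, 3) (v = Add(Rational(-2, 3), Add(3, Mul(-1, 6))) = Add(Rational(-2, 3), Add(3, -6)) = Add(Rational(-2, 3), -3) = Rational(-11, 3) ≈ -3.6667)
d = 16
r = -3 (r = Add(-1, -2) = -3)
Mul(Add(d, Function('T')(v)), r) = Mul(Add(16, Add(-3, Mul(-1, Rational(-11, 3)))), -3) = Mul(Add(16, Add(-3, Rational(11, 3))), -3) = Mul(Add(16, Rational(2, 3)), -3) = Mul(Rational(50, 3), -3) = -50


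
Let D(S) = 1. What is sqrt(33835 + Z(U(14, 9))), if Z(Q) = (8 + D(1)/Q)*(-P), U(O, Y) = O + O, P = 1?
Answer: sqrt(6630085)/14 ≈ 183.92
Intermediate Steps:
U(O, Y) = 2*O
Z(Q) = -8 - 1/Q (Z(Q) = (8 + 1/Q)*(-1*1) = (8 + 1/Q)*(-1) = -8 - 1/Q)
sqrt(33835 + Z(U(14, 9))) = sqrt(33835 + (-8 - 1/(2*14))) = sqrt(33835 + (-8 - 1/28)) = sqrt(33835 - 225/28) = sqrt(947155/28) = sqrt(6630085)/14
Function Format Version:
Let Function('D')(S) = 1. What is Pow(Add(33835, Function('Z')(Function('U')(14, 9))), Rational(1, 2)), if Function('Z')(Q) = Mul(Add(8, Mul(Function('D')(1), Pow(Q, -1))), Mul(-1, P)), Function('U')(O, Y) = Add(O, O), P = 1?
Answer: Mul(Rational(1, 14), Pow(6630085, Rational(1, 2))) ≈ 183.92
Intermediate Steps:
Function('U')(O, Y) = Mul(2, O)
Function('Z')(Q) = Add(-8, Mul(-1, Pow(Q, -1))) (Function('Z')(Q) = Mul(Add(8, Mul(1, Pow(Q, -1))), Mul(-1, 1)) = Mul(Add(8, Pow(Q, -1)), -1) = Add(-8, Mul(-1, Pow(Q, -1))))
Pow(Add(33835, Function('Z')(Function('U')(14, 9))), Rational(1, 2)) = Pow(Add(33835, Add(-8, Mul(-1, Pow(Mul(2, 14), -1)))), Rational(1, 2)) = Pow(Add(33835, Add(-8, Mul(-1, Pow(28, -1)))), Rational(1, 2)) = Pow(Add(33835, Add(-8, Mul(-1, Rational(1, 28)))), Rational(1, 2)) = Pow(Add(33835, Add(-8, Rational(-1, 28))), Rational(1, 2)) = Pow(Add(33835, Rational(-225, 28)), Rational(1, 2)) = Pow(Rational(947155, 28), Rational(1, 2)) = Mul(Rational(1, 14), Pow(6630085, Rational(1, 2)))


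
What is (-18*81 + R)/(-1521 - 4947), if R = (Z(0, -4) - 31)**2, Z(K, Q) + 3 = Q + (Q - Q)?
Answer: 1/462 ≈ 0.0021645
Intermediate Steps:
Z(K, Q) = -3 + Q (Z(K, Q) = -3 + (Q + (Q - Q)) = -3 + (Q + 0) = -3 + Q)
R = 1444 (R = ((-3 - 4) - 31)**2 = (-7 - 31)**2 = (-38)**2 = 1444)
(-18*81 + R)/(-1521 - 4947) = (-18*81 + 1444)/(-1521 - 4947) = (-1458 + 1444)/(-6468) = -14*(-1/6468) = 1/462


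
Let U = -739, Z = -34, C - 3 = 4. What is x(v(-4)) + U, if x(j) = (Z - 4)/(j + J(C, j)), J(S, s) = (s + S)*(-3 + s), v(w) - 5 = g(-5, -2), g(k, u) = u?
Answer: -2255/3 ≈ -751.67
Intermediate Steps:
C = 7 (C = 3 + 4 = 7)
v(w) = 3 (v(w) = 5 - 2 = 3)
J(S, s) = (-3 + s)*(S + s) (J(S, s) = (S + s)*(-3 + s) = (-3 + s)*(S + s))
x(j) = -38/(-21 + j**2 + 5*j) (x(j) = (-34 - 4)/(j + (j**2 - 3*7 - 3*j + 7*j)) = -38/(j + (j**2 - 21 - 3*j + 7*j)) = -38/(j + (-21 + j**2 + 4*j)) = -38/(-21 + j**2 + 5*j))
x(v(-4)) + U = -38/(-21 + 3**2 + 5*3) - 739 = -38/(-21 + 9 + 15) - 739 = -38/3 - 739 = -2255/3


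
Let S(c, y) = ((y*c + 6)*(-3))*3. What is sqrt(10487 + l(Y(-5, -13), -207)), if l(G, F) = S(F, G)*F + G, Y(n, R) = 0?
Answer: sqrt(21665) ≈ 147.19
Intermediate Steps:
S(c, y) = -54 - 9*c*y (S(c, y) = ((c*y + 6)*(-3))*3 = ((6 + c*y)*(-3))*3 = (-18 - 3*c*y)*3 = -54 - 9*c*y)
l(G, F) = G + F*(-54 - 9*F*G) (l(G, F) = (-54 - 9*F*G)*F + G = F*(-54 - 9*F*G) + G = G + F*(-54 - 9*F*G))
sqrt(10487 + l(Y(-5, -13), -207)) = sqrt(10487 + (0 - 9*(-207)*(6 - 207*0))) = sqrt(10487 + (0 - 9*(-207)*(6 + 0))) = sqrt(10487 + (0 - 9*(-207)*6)) = sqrt(10487 + (0 + 11178)) = sqrt(10487 + 11178) = sqrt(21665)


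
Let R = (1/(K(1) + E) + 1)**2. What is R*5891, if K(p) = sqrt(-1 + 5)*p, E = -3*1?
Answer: 0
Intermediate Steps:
E = -3
K(p) = 2*p (K(p) = sqrt(4)*p = 2*p)
R = 0 (R = (1/(2*1 - 3) + 1)**2 = (1/(2 - 3) + 1)**2 = (1/(-1) + 1)**2 = (-1 + 1)**2 = 0**2 = 0)
R*5891 = 0*5891 = 0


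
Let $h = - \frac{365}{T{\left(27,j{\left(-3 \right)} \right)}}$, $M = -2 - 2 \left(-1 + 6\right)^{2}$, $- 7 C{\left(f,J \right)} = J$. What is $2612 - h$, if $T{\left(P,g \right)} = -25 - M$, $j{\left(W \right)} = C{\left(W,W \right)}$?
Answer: $\frac{70889}{27} \approx 2625.5$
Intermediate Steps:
$C{\left(f,J \right)} = - \frac{J}{7}$
$M = -52$ ($M = -2 - 2 \cdot 5^{2} = -2 - 50 = -52$)
$j{\left(W \right)} = - \frac{W}{7}$
$T{\left(P,g \right)} = 27$ ($T{\left(P,g \right)} = -25 - -52 = -25 + 52 = 27$)
$h = - \frac{365}{27} \approx -13.519$
$2612 - h = 2612 - - \frac{365}{27} = 2612 + \frac{365}{27} = \frac{70889}{27}$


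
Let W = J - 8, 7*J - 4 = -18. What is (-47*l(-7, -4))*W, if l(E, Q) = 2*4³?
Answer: 60160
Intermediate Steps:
J = -2 (J = 4/7 + (⅐)*(-18) = 4/7 - 18/7 = -2)
W = -10 (W = -2 - 8 = -10)
l(E, Q) = 128 (l(E, Q) = 2*64 = 128)
(-47*l(-7, -4))*W = -47*128*(-10) = -6016*(-10) = 60160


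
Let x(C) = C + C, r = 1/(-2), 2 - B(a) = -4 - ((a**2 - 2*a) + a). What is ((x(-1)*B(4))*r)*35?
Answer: 630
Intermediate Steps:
B(a) = 6 + a**2 - a (B(a) = 2 - (-4 - ((a**2 - 2*a) + a)) = 2 - (-4 - (a**2 - a)) = 2 - (-4 + (a - a**2)) = 2 - (-4 + a - a**2) = 2 + (4 + a**2 - a) = 6 + a**2 - a)
r = -1/2 ≈ -0.50000
x(C) = 2*C
((x(-1)*B(4))*r)*35 = (((2*(-1))*(6 + 4**2 - 1*4))*(-1/2))*35 = (-2*(6 + 16 - 4)*(-1/2))*35 = (-2*18*(-1/2))*35 = -36*(-1/2)*35 = 18*35 = 630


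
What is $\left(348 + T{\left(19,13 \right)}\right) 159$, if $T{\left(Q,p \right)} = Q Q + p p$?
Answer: $139602$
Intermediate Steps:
$T{\left(Q,p \right)} = Q^{2} + p^{2}$
$\left(348 + T{\left(19,13 \right)}\right) 159 = \left(348 + \left(19^{2} + 13^{2}\right)\right) 159 = \left(348 + \left(361 + 169\right)\right) 159 = \left(348 + 530\right) 159 = 878 \cdot 159 = 139602$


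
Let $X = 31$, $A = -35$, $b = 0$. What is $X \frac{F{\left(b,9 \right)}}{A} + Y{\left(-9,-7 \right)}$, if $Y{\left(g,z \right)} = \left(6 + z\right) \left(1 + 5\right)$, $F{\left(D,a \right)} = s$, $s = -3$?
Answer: $- \frac{117}{35} \approx -3.3429$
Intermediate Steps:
$F{\left(D,a \right)} = -3$
$Y{\left(g,z \right)} = 36 + 6 z$ ($Y{\left(g,z \right)} = \left(6 + z\right) 6 = 36 + 6 z$)
$X \frac{F{\left(b,9 \right)}}{A} + Y{\left(-9,-7 \right)} = 31 \left(- \frac{3}{-35}\right) + \left(36 + 6 \left(-7\right)\right) = 31 \left(\left(-3\right) \left(- \frac{1}{35}\right)\right) + \left(36 - 42\right) = 31 \cdot \frac{3}{35} - 6 = \frac{93}{35} - 6 = - \frac{117}{35}$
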